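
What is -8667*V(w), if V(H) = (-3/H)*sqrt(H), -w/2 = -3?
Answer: 8667*sqrt(6)/2 ≈ 10615.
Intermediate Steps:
w = 6 (w = -2*(-3) = 6)
V(H) = -3/sqrt(H)
-8667*V(w) = -(-26001)/sqrt(6) = -(-26001)*sqrt(6)/6 = -(-8667)*sqrt(6)/2 = 8667*sqrt(6)/2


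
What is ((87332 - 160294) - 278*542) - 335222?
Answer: -558860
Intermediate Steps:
((87332 - 160294) - 278*542) - 335222 = (-72962 - 150676) - 335222 = -223638 - 335222 = -558860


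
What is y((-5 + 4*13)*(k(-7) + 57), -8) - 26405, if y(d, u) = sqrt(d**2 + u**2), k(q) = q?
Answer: -26405 + 2*sqrt(1380641) ≈ -24055.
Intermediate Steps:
y((-5 + 4*13)*(k(-7) + 57), -8) - 26405 = sqrt(((-5 + 4*13)*(-7 + 57))**2 + (-8)**2) - 26405 = sqrt(((-5 + 52)*50)**2 + 64) - 26405 = sqrt((47*50)**2 + 64) - 26405 = sqrt(2350**2 + 64) - 26405 = sqrt(5522500 + 64) - 26405 = sqrt(5522564) - 26405 = 2*sqrt(1380641) - 26405 = -26405 + 2*sqrt(1380641)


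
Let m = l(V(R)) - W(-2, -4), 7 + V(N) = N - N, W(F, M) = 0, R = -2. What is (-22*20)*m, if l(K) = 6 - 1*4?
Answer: -880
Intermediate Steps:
V(N) = -7 (V(N) = -7 + (N - N) = -7 + 0 = -7)
l(K) = 2 (l(K) = 6 - 4 = 2)
m = 2 (m = 2 - 1*0 = 2 + 0 = 2)
(-22*20)*m = -22*20*2 = -440*2 = -880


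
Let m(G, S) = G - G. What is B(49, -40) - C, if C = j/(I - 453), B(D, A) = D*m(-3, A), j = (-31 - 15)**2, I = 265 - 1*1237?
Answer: 2116/1425 ≈ 1.4849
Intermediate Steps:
I = -972 (I = 265 - 1237 = -972)
j = 2116 (j = (-46)**2 = 2116)
m(G, S) = 0
B(D, A) = 0 (B(D, A) = D*0 = 0)
C = -2116/1425 (C = 2116/(-972 - 453) = 2116/(-1425) = 2116*(-1/1425) = -2116/1425 ≈ -1.4849)
B(49, -40) - C = 0 - 1*(-2116/1425) = 0 + 2116/1425 = 2116/1425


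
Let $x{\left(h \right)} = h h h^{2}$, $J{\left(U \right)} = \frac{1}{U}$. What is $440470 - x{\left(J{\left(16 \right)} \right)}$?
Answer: $\frac{28866641919}{65536} \approx 4.4047 \cdot 10^{5}$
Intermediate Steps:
$x{\left(h \right)} = h^{4}$ ($x{\left(h \right)} = h^{2} h^{2} = h^{4}$)
$440470 - x{\left(J{\left(16 \right)} \right)} = 440470 - \left(\frac{1}{16}\right)^{4} = 440470 - \frac{1}{65536} = \frac{28866641919}{65536}$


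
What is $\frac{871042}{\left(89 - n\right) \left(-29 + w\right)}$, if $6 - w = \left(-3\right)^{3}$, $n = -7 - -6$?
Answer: $\frac{435521}{180} \approx 2419.6$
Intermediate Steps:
$n = -1$ ($n = -7 + 6 = -1$)
$w = 33$ ($w = 6 - \left(-3\right)^{3} = 6 - -27 = 6 + 27 = 33$)
$\frac{871042}{\left(89 - n\right) \left(-29 + w\right)} = \frac{871042}{\left(89 - -1\right) \left(-29 + 33\right)} = \frac{871042}{\left(89 + 1\right) 4} = \frac{871042}{90 \cdot 4} = \frac{871042}{360} = 871042 \cdot \frac{1}{360} = \frac{435521}{180}$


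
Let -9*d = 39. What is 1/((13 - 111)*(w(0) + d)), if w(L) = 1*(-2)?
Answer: 3/1862 ≈ 0.0016112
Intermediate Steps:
w(L) = -2
d = -13/3 (d = -1/9*39 = -13/3 ≈ -4.3333)
1/((13 - 111)*(w(0) + d)) = 1/((13 - 111)*(-2 - 13/3)) = 1/(-98*(-19/3)) = 1/(1862/3) = 3/1862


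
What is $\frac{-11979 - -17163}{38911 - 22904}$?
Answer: $\frac{5184}{16007} \approx 0.32386$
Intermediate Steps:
$\frac{-11979 - -17163}{38911 - 22904} = \frac{-11979 + 17163}{16007} = 5184 \cdot \frac{1}{16007} = \frac{5184}{16007}$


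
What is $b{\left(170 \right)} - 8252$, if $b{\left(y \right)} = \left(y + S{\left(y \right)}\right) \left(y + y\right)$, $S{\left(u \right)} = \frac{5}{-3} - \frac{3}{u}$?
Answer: $\frac{146926}{3} \approx 48975.0$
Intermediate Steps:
$S{\left(u \right)} = - \frac{5}{3} - \frac{3}{u}$ ($S{\left(u \right)} = 5 \left(- \frac{1}{3}\right) - \frac{3}{u} = - \frac{5}{3} - \frac{3}{u}$)
$b{\left(y \right)} = 2 y \left(- \frac{5}{3} + y - \frac{3}{y}\right)$ ($b{\left(y \right)} = \left(y - \left(\frac{5}{3} + \frac{3}{y}\right)\right) \left(y + y\right) = \left(- \frac{5}{3} + y - \frac{3}{y}\right) 2 y = 2 y \left(- \frac{5}{3} + y - \frac{3}{y}\right)$)
$b{\left(170 \right)} - 8252 = \left(-6 + 2 \cdot 170^{2} - \frac{1700}{3}\right) - 8252 = \left(-6 + 2 \cdot 28900 - \frac{1700}{3}\right) - 8252 = \left(-6 + 57800 - \frac{1700}{3}\right) - 8252 = \frac{171682}{3} - 8252 = \frac{146926}{3}$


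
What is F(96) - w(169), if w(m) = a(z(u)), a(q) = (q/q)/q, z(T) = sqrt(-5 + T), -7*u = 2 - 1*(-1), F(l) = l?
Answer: 96 + I*sqrt(266)/38 ≈ 96.0 + 0.4292*I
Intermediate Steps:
u = -3/7 (u = -(2 - 1*(-1))/7 = -(2 + 1)/7 = -1/7*3 = -3/7 ≈ -0.42857)
a(q) = 1/q
w(m) = -I*sqrt(266)/38 (w(m) = 1/(sqrt(-5 - 3/7)) = 1/(sqrt(-38/7)) = 1/(I*sqrt(266)/7) = -I*sqrt(266)/38)
F(96) - w(169) = 96 - (-1)*I*sqrt(266)/38 = 96 + I*sqrt(266)/38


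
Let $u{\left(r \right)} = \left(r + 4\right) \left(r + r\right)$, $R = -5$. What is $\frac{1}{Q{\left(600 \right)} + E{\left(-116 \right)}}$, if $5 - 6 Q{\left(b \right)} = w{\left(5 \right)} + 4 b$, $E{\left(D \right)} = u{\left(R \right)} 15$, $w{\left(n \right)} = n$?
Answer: $- \frac{1}{250} \approx -0.004$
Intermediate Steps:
$u{\left(r \right)} = 2 r \left(4 + r\right)$ ($u{\left(r \right)} = \left(4 + r\right) 2 r = 2 r \left(4 + r\right)$)
$E{\left(D \right)} = 150$ ($E{\left(D \right)} = 2 \left(-5\right) \left(4 - 5\right) 15 = 2 \left(-5\right) \left(-1\right) 15 = 10 \cdot 15 = 150$)
$Q{\left(b \right)} = - \frac{2 b}{3}$ ($Q{\left(b \right)} = \frac{5}{6} - \frac{5 + 4 b}{6} = \frac{5}{6} - \left(\frac{5}{6} + \frac{2 b}{3}\right) = - \frac{2 b}{3}$)
$\frac{1}{Q{\left(600 \right)} + E{\left(-116 \right)}} = \frac{1}{\left(- \frac{2}{3}\right) 600 + 150} = \frac{1}{-400 + 150} = \frac{1}{-250} = - \frac{1}{250}$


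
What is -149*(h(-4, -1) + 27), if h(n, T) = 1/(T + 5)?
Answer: -16241/4 ≈ -4060.3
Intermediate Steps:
h(n, T) = 1/(5 + T)
-149*(h(-4, -1) + 27) = -149*(1/(5 - 1) + 27) = -149*(1/4 + 27) = -149*(¼ + 27) = -149*109/4 = -16241/4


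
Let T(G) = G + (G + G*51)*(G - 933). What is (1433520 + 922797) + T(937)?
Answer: 2552150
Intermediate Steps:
T(G) = G + 52*G*(-933 + G) (T(G) = G + (G + 51*G)*(-933 + G) = G + (52*G)*(-933 + G) = G + 52*G*(-933 + G))
(1433520 + 922797) + T(937) = (1433520 + 922797) + 937*(-48515 + 52*937) = 2356317 + 937*(-48515 + 48724) = 2356317 + 937*209 = 2356317 + 195833 = 2552150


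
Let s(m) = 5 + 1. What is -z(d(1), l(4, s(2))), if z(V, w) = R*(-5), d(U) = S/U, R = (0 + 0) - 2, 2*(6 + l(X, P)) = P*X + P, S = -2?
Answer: -10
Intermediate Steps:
s(m) = 6
l(X, P) = -6 + P/2 + P*X/2 (l(X, P) = -6 + (P*X + P)/2 = -6 + (P + P*X)/2 = -6 + (P/2 + P*X/2) = -6 + P/2 + P*X/2)
R = -2 (R = 0 - 2 = -2)
d(U) = -2/U
z(V, w) = 10 (z(V, w) = -2*(-5) = 10)
-z(d(1), l(4, s(2))) = -1*10 = -10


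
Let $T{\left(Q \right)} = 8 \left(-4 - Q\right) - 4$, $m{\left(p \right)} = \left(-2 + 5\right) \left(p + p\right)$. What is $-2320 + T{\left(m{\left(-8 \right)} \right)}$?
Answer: $-1972$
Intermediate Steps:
$m{\left(p \right)} = 6 p$ ($m{\left(p \right)} = 3 \cdot 2 p = 6 p$)
$T{\left(Q \right)} = -36 - 8 Q$ ($T{\left(Q \right)} = \left(-32 - 8 Q\right) - 4 = -36 - 8 Q$)
$-2320 + T{\left(m{\left(-8 \right)} \right)} = -2320 - \left(36 + 8 \cdot 6 \left(-8\right)\right) = -2320 - -348 = -2320 + \left(-36 + 384\right) = -2320 + 348 = -1972$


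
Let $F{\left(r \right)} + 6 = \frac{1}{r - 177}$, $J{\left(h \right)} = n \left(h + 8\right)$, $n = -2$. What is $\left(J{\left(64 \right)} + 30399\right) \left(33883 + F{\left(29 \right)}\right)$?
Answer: $\frac{151692367725}{148} \approx 1.0249 \cdot 10^{9}$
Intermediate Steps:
$J{\left(h \right)} = -16 - 2 h$ ($J{\left(h \right)} = - 2 \left(h + 8\right) = - 2 \left(8 + h\right) = -16 - 2 h$)
$F{\left(r \right)} = -6 + \frac{1}{-177 + r}$ ($F{\left(r \right)} = -6 + \frac{1}{r - 177} = -6 + \frac{1}{-177 + r}$)
$\left(J{\left(64 \right)} + 30399\right) \left(33883 + F{\left(29 \right)}\right) = \left(\left(-16 - 128\right) + 30399\right) \left(33883 + \frac{1063 - 174}{-177 + 29}\right) = \left(\left(-16 - 128\right) + 30399\right) \left(33883 + \frac{1063 - 174}{-148}\right) = \left(-144 + 30399\right) \left(33883 - \frac{889}{148}\right) = 30255 \left(33883 - \frac{889}{148}\right) = 30255 \cdot \frac{5013795}{148} = \frac{151692367725}{148}$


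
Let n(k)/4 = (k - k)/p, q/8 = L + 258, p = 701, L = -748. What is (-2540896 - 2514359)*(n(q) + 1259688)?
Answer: -6368044060440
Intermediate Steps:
q = -3920 (q = 8*(-748 + 258) = 8*(-490) = -3920)
n(k) = 0 (n(k) = 4*((k - k)/701) = 4*(0*(1/701)) = 4*0 = 0)
(-2540896 - 2514359)*(n(q) + 1259688) = (-2540896 - 2514359)*(0 + 1259688) = -5055255*1259688 = -6368044060440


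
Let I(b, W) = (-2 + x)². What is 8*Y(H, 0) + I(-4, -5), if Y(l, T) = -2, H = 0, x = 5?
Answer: -7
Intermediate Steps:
I(b, W) = 9 (I(b, W) = (-2 + 5)² = 3² = 9)
8*Y(H, 0) + I(-4, -5) = 8*(-2) + 9 = -16 + 9 = -7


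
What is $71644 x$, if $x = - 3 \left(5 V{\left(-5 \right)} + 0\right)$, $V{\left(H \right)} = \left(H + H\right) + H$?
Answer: $16119900$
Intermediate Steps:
$V{\left(H \right)} = 3 H$ ($V{\left(H \right)} = 2 H + H = 3 H$)
$x = 225$ ($x = - 3 \left(5 \cdot 3 \left(-5\right) + 0\right) = - 3 \left(5 \left(-15\right) + 0\right) = - 3 \left(-75 + 0\right) = \left(-3\right) \left(-75\right) = 225$)
$71644 x = 71644 \cdot 225 = 16119900$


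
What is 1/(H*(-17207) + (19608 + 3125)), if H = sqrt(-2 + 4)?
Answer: -22733/75372409 - 17207*sqrt(2)/75372409 ≈ -0.00062446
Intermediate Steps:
H = sqrt(2) ≈ 1.4142
1/(H*(-17207) + (19608 + 3125)) = 1/(sqrt(2)*(-17207) + (19608 + 3125)) = 1/(-17207*sqrt(2) + 22733) = 1/(22733 - 17207*sqrt(2))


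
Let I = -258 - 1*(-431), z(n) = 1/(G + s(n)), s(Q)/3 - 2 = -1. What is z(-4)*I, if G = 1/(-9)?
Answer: 1557/26 ≈ 59.885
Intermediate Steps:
s(Q) = 3 (s(Q) = 6 + 3*(-1) = 6 - 3 = 3)
G = -⅑ ≈ -0.11111
z(n) = 9/26 (z(n) = 1/(-⅑ + 3) = 1/(26/9) = 9/26)
I = 173 (I = -258 + 431 = 173)
z(-4)*I = (9/26)*173 = 1557/26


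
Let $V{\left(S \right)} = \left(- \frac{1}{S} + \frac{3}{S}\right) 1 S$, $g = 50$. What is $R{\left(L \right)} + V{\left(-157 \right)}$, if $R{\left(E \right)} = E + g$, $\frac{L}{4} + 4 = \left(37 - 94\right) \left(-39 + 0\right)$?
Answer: $8928$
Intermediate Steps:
$L = 8876$ ($L = -16 + 4 \left(37 - 94\right) \left(-39 + 0\right) = -16 + 4 \left(\left(-57\right) \left(-39\right)\right) = -16 + 4 \cdot 2223 = -16 + 8892 = 8876$)
$V{\left(S \right)} = 2$ ($V{\left(S \right)} = \frac{2}{S} 1 S = \frac{2}{S} S = 2$)
$R{\left(E \right)} = 50 + E$ ($R{\left(E \right)} = E + 50 = 50 + E$)
$R{\left(L \right)} + V{\left(-157 \right)} = \left(50 + 8876\right) + 2 = 8926 + 2 = 8928$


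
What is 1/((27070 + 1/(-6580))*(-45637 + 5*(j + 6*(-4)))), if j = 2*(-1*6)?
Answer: -6580/8160951484383 ≈ -8.0628e-10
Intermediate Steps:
j = -12 (j = 2*(-6) = -12)
1/((27070 + 1/(-6580))*(-45637 + 5*(j + 6*(-4)))) = 1/((27070 + 1/(-6580))*(-45637 + 5*(-12 + 6*(-4)))) = 1/((27070 - 1/6580)*(-45637 + 5*(-12 - 24))) = 1/(178120599*(-45637 + 5*(-36))/6580) = 1/(178120599*(-45637 - 180)/6580) = 1/((178120599/6580)*(-45817)) = 1/(-8160951484383/6580) = -6580/8160951484383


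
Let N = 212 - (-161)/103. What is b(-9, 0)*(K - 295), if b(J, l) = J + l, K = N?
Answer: 75492/103 ≈ 732.93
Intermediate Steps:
N = 21997/103 (N = 212 - (-161)/103 = 212 - 1*(-161/103) = 212 + 161/103 = 21997/103 ≈ 213.56)
K = 21997/103 ≈ 213.56
b(-9, 0)*(K - 295) = (-9 + 0)*(21997/103 - 295) = -9*(-8388/103) = 75492/103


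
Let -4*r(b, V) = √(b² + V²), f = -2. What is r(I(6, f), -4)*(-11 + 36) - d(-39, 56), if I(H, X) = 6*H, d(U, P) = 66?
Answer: -66 - 25*√82 ≈ -292.38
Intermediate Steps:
r(b, V) = -√(V² + b²)/4 (r(b, V) = -√(b² + V²)/4 = -√(V² + b²)/4)
r(I(6, f), -4)*(-11 + 36) - d(-39, 56) = (-√((-4)² + (6*6)²)/4)*(-11 + 36) - 1*66 = -√(16 + 36²)/4*25 - 66 = -√(16 + 1296)/4*25 - 66 = -√82*25 - 66 = -25*√82 - 66 = -66 - 25*√82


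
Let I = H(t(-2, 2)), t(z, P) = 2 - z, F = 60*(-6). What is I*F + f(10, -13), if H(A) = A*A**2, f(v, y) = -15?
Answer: -23055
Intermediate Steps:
F = -360
H(A) = A**3
I = 64 (I = (2 - 1*(-2))**3 = (2 + 2)**3 = 4**3 = 64)
I*F + f(10, -13) = 64*(-360) - 15 = -23040 - 15 = -23055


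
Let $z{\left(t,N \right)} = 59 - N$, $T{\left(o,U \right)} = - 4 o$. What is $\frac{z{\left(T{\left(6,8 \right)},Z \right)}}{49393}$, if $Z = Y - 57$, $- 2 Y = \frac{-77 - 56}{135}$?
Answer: $\frac{31187}{13336110} \approx 0.0023385$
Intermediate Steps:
$Y = \frac{133}{270}$ ($Y = - \frac{\left(-77 - 56\right) \frac{1}{135}}{2} = - \frac{\left(-133\right) \frac{1}{135}}{2} = \left(- \frac{1}{2}\right) \left(- \frac{133}{135}\right) = \frac{133}{270} \approx 0.49259$)
$Z = - \frac{15257}{270}$ ($Z = \frac{133}{270} - 57 = - \frac{15257}{270} \approx -56.507$)
$\frac{z{\left(T{\left(6,8 \right)},Z \right)}}{49393} = \frac{59 - - \frac{15257}{270}}{49393} = \left(59 + \frac{15257}{270}\right) \frac{1}{49393} = \frac{31187}{270} \cdot \frac{1}{49393} = \frac{31187}{13336110}$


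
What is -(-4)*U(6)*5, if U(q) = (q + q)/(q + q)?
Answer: 20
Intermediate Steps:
U(q) = 1 (U(q) = (2*q)/((2*q)) = (2*q)*(1/(2*q)) = 1)
-(-4)*U(6)*5 = -(-4)*5 = -4*(-1)*5 = 4*5 = 20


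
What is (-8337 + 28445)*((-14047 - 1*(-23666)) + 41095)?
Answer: 1019757112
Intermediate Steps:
(-8337 + 28445)*((-14047 - 1*(-23666)) + 41095) = 20108*((-14047 + 23666) + 41095) = 20108*(9619 + 41095) = 20108*50714 = 1019757112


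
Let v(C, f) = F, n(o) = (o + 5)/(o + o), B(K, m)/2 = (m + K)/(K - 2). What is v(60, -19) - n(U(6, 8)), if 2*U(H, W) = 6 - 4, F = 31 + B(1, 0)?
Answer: 26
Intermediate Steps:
B(K, m) = 2*(K + m)/(-2 + K) (B(K, m) = 2*((m + K)/(K - 2)) = 2*((K + m)/(-2 + K)) = 2*(K + m)/(-2 + K))
F = 29 (F = 31 + 2*(1 + 0)/(-2 + 1) = 31 + 2*1/(-1) = 31 + 2*(-1)*1 = 31 - 2 = 29)
U(H, W) = 1 (U(H, W) = (6 - 4)/2 = (1/2)*2 = 1)
n(o) = (5 + o)/(2*o) (n(o) = (5 + o)/((2*o)) = (5 + o)*(1/(2*o)) = (5 + o)/(2*o))
v(C, f) = 29
v(60, -19) - n(U(6, 8)) = 29 - (5 + 1)/(2*1) = 29 - 6/2 = 29 - 1*3 = 29 - 3 = 26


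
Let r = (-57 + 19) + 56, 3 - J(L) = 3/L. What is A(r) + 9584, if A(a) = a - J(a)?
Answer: 57595/6 ≈ 9599.2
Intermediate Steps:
J(L) = 3 - 3/L
r = 18 (r = -38 + 56 = 18)
A(a) = -3 + a + 3/a (A(a) = a - (3 - 3/a) = a + (-3 + 3/a) = -3 + a + 3/a)
A(r) + 9584 = (-3 + 18 + 3/18) + 9584 = (-3 + 18 + 3*(1/18)) + 9584 = (-3 + 18 + ⅙) + 9584 = 91/6 + 9584 = 57595/6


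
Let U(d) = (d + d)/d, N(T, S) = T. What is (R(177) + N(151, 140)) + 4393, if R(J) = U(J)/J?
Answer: 804290/177 ≈ 4544.0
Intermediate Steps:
U(d) = 2 (U(d) = (2*d)/d = 2)
R(J) = 2/J
(R(177) + N(151, 140)) + 4393 = (2/177 + 151) + 4393 = 26729/177 + 4393 = 804290/177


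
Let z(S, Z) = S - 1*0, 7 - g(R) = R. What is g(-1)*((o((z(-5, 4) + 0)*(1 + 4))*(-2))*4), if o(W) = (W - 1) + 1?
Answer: 1600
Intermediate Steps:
g(R) = 7 - R
z(S, Z) = S (z(S, Z) = S + 0 = S)
o(W) = W (o(W) = (-1 + W) + 1 = W)
g(-1)*((o((z(-5, 4) + 0)*(1 + 4))*(-2))*4) = (7 - 1*(-1))*((((-5 + 0)*(1 + 4))*(-2))*4) = (7 + 1)*((-5*5*(-2))*4) = 8*(-25*(-2)*4) = 8*(50*4) = 8*200 = 1600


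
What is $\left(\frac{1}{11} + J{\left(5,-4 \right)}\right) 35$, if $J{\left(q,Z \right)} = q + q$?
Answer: $\frac{3885}{11} \approx 353.18$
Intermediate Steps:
$J{\left(q,Z \right)} = 2 q$
$\left(\frac{1}{11} + J{\left(5,-4 \right)}\right) 35 = \left(\frac{1}{11} + 2 \cdot 5\right) 35 = \left(\frac{1}{11} + 10\right) 35 = \frac{111}{11} \cdot 35 = \frac{3885}{11}$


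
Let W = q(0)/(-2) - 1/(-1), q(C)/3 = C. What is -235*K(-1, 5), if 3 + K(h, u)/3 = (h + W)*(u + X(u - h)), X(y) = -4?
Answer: 2115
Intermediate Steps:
q(C) = 3*C
W = 1 (W = (3*0)/(-2) - 1/(-1) = 0*(-1/2) - 1*(-1) = 0 + 1 = 1)
K(h, u) = -9 + 3*(1 + h)*(-4 + u) (K(h, u) = -9 + 3*((h + 1)*(u - 4)) = -9 + 3*((1 + h)*(-4 + u)) = -9 + 3*(1 + h)*(-4 + u))
-235*K(-1, 5) = -235*(-21 - 12*(-1) + 3*5 + 3*(-1)*5) = -235*(-21 + 12 + 15 - 15) = -235*(-9) = 2115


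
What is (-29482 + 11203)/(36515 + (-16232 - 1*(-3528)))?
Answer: -6093/7937 ≈ -0.76767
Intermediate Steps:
(-29482 + 11203)/(36515 + (-16232 - 1*(-3528))) = -18279/(36515 + (-16232 + 3528)) = -18279/(36515 - 12704) = -18279/23811 = -18279*1/23811 = -6093/7937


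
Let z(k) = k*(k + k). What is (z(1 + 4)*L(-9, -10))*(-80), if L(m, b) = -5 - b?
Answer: -20000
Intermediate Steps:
z(k) = 2*k² (z(k) = k*(2*k) = 2*k²)
(z(1 + 4)*L(-9, -10))*(-80) = ((2*(1 + 4)²)*(-5 - 1*(-10)))*(-80) = ((2*5²)*(-5 + 10))*(-80) = ((2*25)*5)*(-80) = (50*5)*(-80) = 250*(-80) = -20000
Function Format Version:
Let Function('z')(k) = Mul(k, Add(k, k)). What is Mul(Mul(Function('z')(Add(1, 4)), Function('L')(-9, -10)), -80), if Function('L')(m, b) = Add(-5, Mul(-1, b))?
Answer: -20000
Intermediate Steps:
Function('z')(k) = Mul(2, Pow(k, 2)) (Function('z')(k) = Mul(k, Mul(2, k)) = Mul(2, Pow(k, 2)))
Mul(Mul(Function('z')(Add(1, 4)), Function('L')(-9, -10)), -80) = Mul(Mul(Mul(2, Pow(Add(1, 4), 2)), Add(-5, Mul(-1, -10))), -80) = Mul(Mul(Mul(2, Pow(5, 2)), Add(-5, 10)), -80) = Mul(Mul(Mul(2, 25), 5), -80) = Mul(Mul(50, 5), -80) = Mul(250, -80) = -20000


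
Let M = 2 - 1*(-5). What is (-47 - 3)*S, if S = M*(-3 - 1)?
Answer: 1400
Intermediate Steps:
M = 7 (M = 2 + 5 = 7)
S = -28 (S = 7*(-3 - 1) = 7*(-4) = -28)
(-47 - 3)*S = (-47 - 3)*(-28) = -50*(-28) = 1400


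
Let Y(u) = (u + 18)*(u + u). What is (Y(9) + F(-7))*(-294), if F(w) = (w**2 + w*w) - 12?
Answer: -168168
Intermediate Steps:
F(w) = -12 + 2*w**2 (F(w) = (w**2 + w**2) - 12 = 2*w**2 - 12 = -12 + 2*w**2)
Y(u) = 2*u*(18 + u) (Y(u) = (18 + u)*(2*u) = 2*u*(18 + u))
(Y(9) + F(-7))*(-294) = (2*9*(18 + 9) + (-12 + 2*(-7)**2))*(-294) = (2*9*27 + (-12 + 2*49))*(-294) = (486 + (-12 + 98))*(-294) = (486 + 86)*(-294) = 572*(-294) = -168168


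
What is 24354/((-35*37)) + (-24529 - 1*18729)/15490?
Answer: -43326257/2005955 ≈ -21.599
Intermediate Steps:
24354/((-35*37)) + (-24529 - 1*18729)/15490 = 24354/(-1295) + (-24529 - 18729)*(1/15490) = 24354*(-1/1295) - 43258*1/15490 = -24354/1295 - 21629/7745 = -43326257/2005955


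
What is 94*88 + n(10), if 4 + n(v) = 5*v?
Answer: 8318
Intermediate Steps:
n(v) = -4 + 5*v
94*88 + n(10) = 94*88 + (-4 + 5*10) = 8272 + (-4 + 50) = 8272 + 46 = 8318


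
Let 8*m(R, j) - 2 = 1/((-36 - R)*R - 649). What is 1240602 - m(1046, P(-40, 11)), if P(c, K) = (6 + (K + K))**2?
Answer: 11239067794695/9059368 ≈ 1.2406e+6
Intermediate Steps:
P(c, K) = (6 + 2*K)**2
m(R, j) = 1/4 + 1/(8*(-649 + R*(-36 - R))) (m(R, j) = 1/4 + 1/(8*((-36 - R)*R - 649)) = 1/4 + 1/(8*(R*(-36 - R) - 649)) = 1/4 + 1/(8*(-649 + R*(-36 - R))))
1240602 - m(1046, P(-40, 11)) = 1240602 - (1297 + 2*1046**2 + 72*1046)/(8*(649 + 1046**2 + 36*1046)) = 1240602 - (1297 + 2*1094116 + 75312)/(8*(649 + 1094116 + 37656)) = 1240602 - (1297 + 2188232 + 75312)/(8*1132421) = 1240602 - 2264841/(8*1132421) = 1240602 - 1*2264841/9059368 = 1240602 - 2264841/9059368 = 11239067794695/9059368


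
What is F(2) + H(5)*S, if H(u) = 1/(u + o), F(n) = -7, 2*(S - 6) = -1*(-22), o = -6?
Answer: -24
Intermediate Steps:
S = 17 (S = 6 + (-1*(-22))/2 = 6 + (½)*22 = 6 + 11 = 17)
H(u) = 1/(-6 + u) (H(u) = 1/(u - 6) = 1/(-6 + u))
F(2) + H(5)*S = -7 + 17/(-6 + 5) = -7 + 17/(-1) = -7 - 1*17 = -7 - 17 = -24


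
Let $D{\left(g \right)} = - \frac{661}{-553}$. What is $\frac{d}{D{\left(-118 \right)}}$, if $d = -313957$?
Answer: $- \frac{173618221}{661} \approx -2.6266 \cdot 10^{5}$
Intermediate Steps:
$D{\left(g \right)} = \frac{661}{553}$ ($D{\left(g \right)} = \left(-661\right) \left(- \frac{1}{553}\right) = \frac{661}{553}$)
$\frac{d}{D{\left(-118 \right)}} = - \frac{313957}{\frac{661}{553}} = \left(-313957\right) \frac{553}{661} = - \frac{173618221}{661}$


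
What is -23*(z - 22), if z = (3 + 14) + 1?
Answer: 92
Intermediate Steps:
z = 18 (z = 17 + 1 = 18)
-23*(z - 22) = -23*(18 - 22) = -23*(-4) = 92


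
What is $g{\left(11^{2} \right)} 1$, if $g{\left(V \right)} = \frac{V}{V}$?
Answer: $1$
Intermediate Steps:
$g{\left(V \right)} = 1$
$g{\left(11^{2} \right)} 1 = 1 \cdot 1 = 1$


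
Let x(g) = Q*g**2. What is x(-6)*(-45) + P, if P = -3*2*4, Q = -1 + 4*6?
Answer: -37284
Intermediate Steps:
Q = 23 (Q = -1 + 24 = 23)
P = -24 (P = -6*4 = -24)
x(g) = 23*g**2
x(-6)*(-45) + P = (23*(-6)**2)*(-45) - 24 = (23*36)*(-45) - 24 = 828*(-45) - 24 = -37260 - 24 = -37284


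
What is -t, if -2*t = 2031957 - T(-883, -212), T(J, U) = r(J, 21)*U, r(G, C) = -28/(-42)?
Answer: 6096295/6 ≈ 1.0160e+6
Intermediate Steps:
r(G, C) = 2/3 (r(G, C) = -28*(-1/42) = 2/3)
T(J, U) = 2*U/3
t = -6096295/6 (t = -(2031957 - 2*(-212)/3)/2 = -(2031957 - 1*(-424/3))/2 = -(2031957 + 424/3)/2 = -1/2*6096295/3 = -6096295/6 ≈ -1.0160e+6)
-t = -1*(-6096295/6) = 6096295/6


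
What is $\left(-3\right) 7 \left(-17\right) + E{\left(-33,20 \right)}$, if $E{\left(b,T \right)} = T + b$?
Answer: $344$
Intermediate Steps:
$\left(-3\right) 7 \left(-17\right) + E{\left(-33,20 \right)} = \left(-3\right) 7 \left(-17\right) + \left(20 - 33\right) = \left(-21\right) \left(-17\right) - 13 = 357 - 13 = 344$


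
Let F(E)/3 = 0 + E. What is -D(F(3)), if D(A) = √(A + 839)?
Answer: -4*√53 ≈ -29.120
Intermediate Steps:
F(E) = 3*E (F(E) = 3*(0 + E) = 3*E)
D(A) = √(839 + A)
-D(F(3)) = -√(839 + 3*3) = -√(839 + 9) = -√848 = -4*√53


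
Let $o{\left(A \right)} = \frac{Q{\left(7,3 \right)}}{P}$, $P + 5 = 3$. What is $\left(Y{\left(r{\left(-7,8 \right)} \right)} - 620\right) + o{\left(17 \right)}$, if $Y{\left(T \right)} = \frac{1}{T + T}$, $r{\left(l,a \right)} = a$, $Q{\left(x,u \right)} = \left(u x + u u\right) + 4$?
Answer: $- \frac{10191}{16} \approx -636.94$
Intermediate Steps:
$Q{\left(x,u \right)} = 4 + u^{2} + u x$ ($Q{\left(x,u \right)} = \left(u x + u^{2}\right) + 4 = \left(u^{2} + u x\right) + 4 = 4 + u^{2} + u x$)
$P = -2$ ($P = -5 + 3 = -2$)
$Y{\left(T \right)} = \frac{1}{2 T}$
$o{\left(A \right)} = -17$ ($o{\left(A \right)} = \frac{4 + 3^{2} + 3 \cdot 7}{-2} = \left(4 + 9 + 21\right) \left(- \frac{1}{2}\right) = 34 \left(- \frac{1}{2}\right) = -17$)
$\left(Y{\left(r{\left(-7,8 \right)} \right)} - 620\right) + o{\left(17 \right)} = \left(\frac{1}{2 \cdot 8} - 620\right) - 17 = \left(\frac{1}{2} \cdot \frac{1}{8} - 620\right) - 17 = \left(\frac{1}{16} - 620\right) - 17 = - \frac{9919}{16} - 17 = - \frac{10191}{16}$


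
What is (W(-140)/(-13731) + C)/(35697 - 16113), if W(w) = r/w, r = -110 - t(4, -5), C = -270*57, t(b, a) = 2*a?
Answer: -87014155/110726784 ≈ -0.78585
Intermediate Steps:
C = -15390
r = -100 (r = -110 - 2*(-5) = -110 - 1*(-10) = -110 + 10 = -100)
W(w) = -100/w
(W(-140)/(-13731) + C)/(35697 - 16113) = (-100/(-140)/(-13731) - 15390)/(35697 - 16113) = (-100*(-1/140)*(-1/13731) - 15390)/19584 = ((5/7)*(-1/13731) - 15390)*(1/19584) = (-5/96117 - 15390)*(1/19584) = -1479240635/96117*1/19584 = -87014155/110726784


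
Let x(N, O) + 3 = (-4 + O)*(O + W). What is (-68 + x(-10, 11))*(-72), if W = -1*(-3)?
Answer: -1944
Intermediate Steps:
W = 3
x(N, O) = -3 + (-4 + O)*(3 + O) (x(N, O) = -3 + (-4 + O)*(O + 3) = -3 + (-4 + O)*(3 + O))
(-68 + x(-10, 11))*(-72) = (-68 + (-15 + 11² - 1*11))*(-72) = (-68 + (-15 + 121 - 11))*(-72) = (-68 + 95)*(-72) = 27*(-72) = -1944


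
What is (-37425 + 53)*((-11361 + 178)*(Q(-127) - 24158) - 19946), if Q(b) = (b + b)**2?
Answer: 16867607787120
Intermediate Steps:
Q(b) = 4*b**2 (Q(b) = (2*b)**2 = 4*b**2)
(-37425 + 53)*((-11361 + 178)*(Q(-127) - 24158) - 19946) = (-37425 + 53)*((-11361 + 178)*(4*(-127)**2 - 24158) - 19946) = -37372*(-11183*(4*16129 - 24158) - 19946) = -37372*(-11183*(64516 - 24158) - 19946) = -37372*(-11183*40358 - 19946) = -37372*(-451323514 - 19946) = -37372*(-451343460) = 16867607787120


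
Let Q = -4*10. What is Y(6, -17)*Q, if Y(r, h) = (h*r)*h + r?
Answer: -69600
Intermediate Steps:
Q = -40
Y(r, h) = r + r*h² (Y(r, h) = r*h² + r = r + r*h²)
Y(6, -17)*Q = (6*(1 + (-17)²))*(-40) = (6*(1 + 289))*(-40) = (6*290)*(-40) = 1740*(-40) = -69600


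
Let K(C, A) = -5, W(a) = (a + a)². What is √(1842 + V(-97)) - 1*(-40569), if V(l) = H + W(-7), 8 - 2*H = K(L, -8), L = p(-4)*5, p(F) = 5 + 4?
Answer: 40569 + √8178/2 ≈ 40614.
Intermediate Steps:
p(F) = 9
W(a) = 4*a² (W(a) = (2*a)² = 4*a²)
L = 45 (L = 9*5 = 45)
H = 13/2 (H = 4 - ½*(-5) = 4 + 5/2 = 13/2 ≈ 6.5000)
V(l) = 405/2 (V(l) = 13/2 + 4*(-7)² = 13/2 + 4*49 = 13/2 + 196 = 405/2)
√(1842 + V(-97)) - 1*(-40569) = √(1842 + 405/2) - 1*(-40569) = √(4089/2) + 40569 = √8178/2 + 40569 = 40569 + √8178/2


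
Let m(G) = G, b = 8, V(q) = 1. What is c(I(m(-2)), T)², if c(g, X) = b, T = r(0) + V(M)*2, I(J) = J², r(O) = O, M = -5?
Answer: 64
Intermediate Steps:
T = 2 (T = 0 + 1*2 = 0 + 2 = 2)
c(g, X) = 8
c(I(m(-2)), T)² = 8² = 64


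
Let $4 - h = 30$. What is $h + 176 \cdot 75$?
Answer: $13174$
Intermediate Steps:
$h = -26$ ($h = 4 - 30 = -26$)
$h + 176 \cdot 75 = -26 + 176 \cdot 75 = -26 + 13200 = 13174$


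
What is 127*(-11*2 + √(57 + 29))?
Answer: -2794 + 127*√86 ≈ -1616.3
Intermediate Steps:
127*(-11*2 + √(57 + 29)) = 127*(-22 + √86) = -2794 + 127*√86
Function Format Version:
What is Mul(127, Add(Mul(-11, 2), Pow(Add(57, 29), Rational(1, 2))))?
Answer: Add(-2794, Mul(127, Pow(86, Rational(1, 2)))) ≈ -1616.3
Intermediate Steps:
Mul(127, Add(Mul(-11, 2), Pow(Add(57, 29), Rational(1, 2)))) = Mul(127, Add(-22, Pow(86, Rational(1, 2)))) = Add(-2794, Mul(127, Pow(86, Rational(1, 2))))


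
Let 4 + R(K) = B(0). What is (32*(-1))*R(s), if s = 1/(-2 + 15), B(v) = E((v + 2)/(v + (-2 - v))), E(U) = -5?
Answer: 288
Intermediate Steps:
B(v) = -5
s = 1/13 ≈ 0.076923
R(K) = -9 (R(K) = -4 - 5 = -9)
(32*(-1))*R(s) = (32*(-1))*(-9) = -32*(-9) = 288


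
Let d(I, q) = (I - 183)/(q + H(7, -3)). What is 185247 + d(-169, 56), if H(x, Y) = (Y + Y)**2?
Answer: 4260593/23 ≈ 1.8524e+5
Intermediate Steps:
H(x, Y) = 4*Y**2 (H(x, Y) = (2*Y)**2 = 4*Y**2)
d(I, q) = (-183 + I)/(36 + q) (d(I, q) = (I - 183)/(q + 4*(-3)**2) = (-183 + I)/(q + 4*9) = (-183 + I)/(q + 36) = (-183 + I)/(36 + q))
185247 + d(-169, 56) = 185247 + (-183 - 169)/(36 + 56) = 185247 - 352/92 = 185247 + (1/92)*(-352) = 185247 - 88/23 = 4260593/23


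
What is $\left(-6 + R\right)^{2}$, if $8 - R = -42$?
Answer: $1936$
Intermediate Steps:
$R = 50$ ($R = 8 - -42 = 8 + 42 = 50$)
$\left(-6 + R\right)^{2} = \left(-6 + 50\right)^{2} = 44^{2} = 1936$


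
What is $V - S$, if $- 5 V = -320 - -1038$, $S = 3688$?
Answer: $- \frac{19158}{5} \approx -3831.6$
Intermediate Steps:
$V = - \frac{718}{5}$ ($V = - \frac{-320 - -1038}{5} = - \frac{-320 + 1038}{5} = \left(- \frac{1}{5}\right) 718 = - \frac{718}{5} \approx -143.6$)
$V - S = - \frac{718}{5} - 3688 = - \frac{19158}{5}$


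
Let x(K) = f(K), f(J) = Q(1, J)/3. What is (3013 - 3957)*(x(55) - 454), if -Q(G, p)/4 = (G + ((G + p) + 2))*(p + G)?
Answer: 13761632/3 ≈ 4.5872e+6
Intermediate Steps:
Q(G, p) = -4*(G + p)*(2 + p + 2*G) (Q(G, p) = -4*(G + ((G + p) + 2))*(p + G) = -4*(G + (2 + G + p))*(G + p) = -4*(2 + p + 2*G)*(G + p) = -4*(G + p)*(2 + p + 2*G))
f(J) = -16/3 - 20*J/3 - 4*J²/3 (f(J) = (-8*1 - 8*J - 8*1² - 4*J² - 12*1*J)/3 = (-8 - 8*J - 8*1 - 4*J² - 12*J)*(⅓) = (-8 - 8*J - 8 - 4*J² - 12*J)*(⅓) = (-16 - 20*J - 4*J²)*(⅓) = -16/3 - 20*J/3 - 4*J²/3)
x(K) = -16/3 - 20*K/3 - 4*K²/3
(3013 - 3957)*(x(55) - 454) = (3013 - 3957)*((-16/3 - 20/3*55 - 4/3*55²) - 454) = -944*((-16/3 - 1100/3 - 4/3*3025) - 454) = -944*((-16/3 - 1100/3 - 12100/3) - 454) = -944*(-13216/3 - 454) = -944*(-14578/3) = 13761632/3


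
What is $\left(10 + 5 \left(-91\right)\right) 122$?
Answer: $-54290$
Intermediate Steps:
$\left(10 + 5 \left(-91\right)\right) 122 = \left(10 - 455\right) 122 = \left(-445\right) 122 = -54290$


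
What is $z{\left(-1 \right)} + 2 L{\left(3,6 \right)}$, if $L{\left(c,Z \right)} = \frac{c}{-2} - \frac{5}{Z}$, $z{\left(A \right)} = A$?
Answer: $- \frac{17}{3} \approx -5.6667$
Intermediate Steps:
$L{\left(c,Z \right)} = - \frac{5}{Z} - \frac{c}{2}$ ($L{\left(c,Z \right)} = c \left(- \frac{1}{2}\right) - \frac{5}{Z} = - \frac{c}{2} - \frac{5}{Z} = - \frac{5}{Z} - \frac{c}{2}$)
$z{\left(-1 \right)} + 2 L{\left(3,6 \right)} = -1 + 2 \left(- \frac{5}{6} - \frac{3}{2}\right) = -1 + 2 \left(- \frac{7}{3}\right) = -1 - \frac{14}{3} = - \frac{17}{3}$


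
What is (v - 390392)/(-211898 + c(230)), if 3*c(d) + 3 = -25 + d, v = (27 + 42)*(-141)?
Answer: 1200363/635492 ≈ 1.8889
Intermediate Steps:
v = -9729 (v = 69*(-141) = -9729)
c(d) = -28/3 + d/3 (c(d) = -1 + (-25 + d)/3 = -1 + (-25/3 + d/3) = -28/3 + d/3)
(v - 390392)/(-211898 + c(230)) = (-9729 - 390392)/(-211898 + (-28/3 + (⅓)*230)) = -400121/(-211898 + (-28/3 + 230/3)) = -400121/(-211898 + 202/3) = -400121/(-635492/3) = -400121*(-3/635492) = 1200363/635492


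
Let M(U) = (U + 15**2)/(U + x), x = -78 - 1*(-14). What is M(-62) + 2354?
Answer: 296441/126 ≈ 2352.7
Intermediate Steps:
x = -64 (x = -78 + 14 = -64)
M(U) = (225 + U)/(-64 + U) (M(U) = (U + 15**2)/(U - 64) = (U + 225)/(-64 + U) = (225 + U)/(-64 + U))
M(-62) + 2354 = (225 - 62)/(-64 - 62) + 2354 = 163/(-126) + 2354 = -1/126*163 + 2354 = -163/126 + 2354 = 296441/126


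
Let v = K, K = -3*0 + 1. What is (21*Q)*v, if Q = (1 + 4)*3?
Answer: 315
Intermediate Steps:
K = 1 (K = 0 + 1 = 1)
v = 1
Q = 15 (Q = 5*3 = 15)
(21*Q)*v = (21*15)*1 = 315*1 = 315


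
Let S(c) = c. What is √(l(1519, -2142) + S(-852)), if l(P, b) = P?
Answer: √667 ≈ 25.826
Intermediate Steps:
√(l(1519, -2142) + S(-852)) = √(1519 - 852) = √667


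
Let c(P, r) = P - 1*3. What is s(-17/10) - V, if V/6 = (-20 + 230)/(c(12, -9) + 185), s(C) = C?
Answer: -7949/970 ≈ -8.1948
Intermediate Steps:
c(P, r) = -3 + P (c(P, r) = P - 3 = -3 + P)
V = 630/97 (V = 6*((-20 + 230)/((-3 + 12) + 185)) = 6*(210/(9 + 185)) = 6*(210/194) = 6*(210*(1/194)) = 6*(105/97) = 630/97 ≈ 6.4948)
s(-17/10) - V = -17/10 - 1*630/97 = -17*⅒ - 630/97 = -17/10 - 630/97 = -7949/970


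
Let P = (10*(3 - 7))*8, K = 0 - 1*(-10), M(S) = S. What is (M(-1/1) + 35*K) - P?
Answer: 669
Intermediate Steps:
K = 10 (K = 0 + 10 = 10)
P = -320 (P = (10*(-4))*8 = -40*8 = -320)
(M(-1/1) + 35*K) - P = (-1/1 + 35*10) - 1*(-320) = (-1*1 + 350) + 320 = (-1 + 350) + 320 = 349 + 320 = 669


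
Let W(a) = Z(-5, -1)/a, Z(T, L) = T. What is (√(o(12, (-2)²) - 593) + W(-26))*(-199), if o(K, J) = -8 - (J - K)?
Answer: -995/26 - 199*I*√593 ≈ -38.269 - 4846.0*I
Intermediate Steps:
W(a) = -5/a
o(K, J) = -8 + K - J (o(K, J) = -8 + (K - J) = -8 + K - J)
(√(o(12, (-2)²) - 593) + W(-26))*(-199) = (√((-8 + 12 - 1*(-2)²) - 593) - 5/(-26))*(-199) = (√((-8 + 12 - 1*4) - 593) - 5*(-1/26))*(-199) = (√((-8 + 12 - 4) - 593) + 5/26)*(-199) = (√(0 - 593) + 5/26)*(-199) = (√(-593) + 5/26)*(-199) = (I*√593 + 5/26)*(-199) = (5/26 + I*√593)*(-199) = -995/26 - 199*I*√593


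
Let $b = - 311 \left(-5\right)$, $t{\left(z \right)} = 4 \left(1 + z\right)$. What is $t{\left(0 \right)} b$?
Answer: $6220$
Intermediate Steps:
$t{\left(z \right)} = 4 + 4 z$
$b = 1555$ ($b = \left(-1\right) \left(-1555\right) = 1555$)
$t{\left(0 \right)} b = \left(4 + 4 \cdot 0\right) 1555 = \left(4 + 0\right) 1555 = 4 \cdot 1555 = 6220$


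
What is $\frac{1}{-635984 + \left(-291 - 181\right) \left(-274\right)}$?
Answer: $- \frac{1}{506656} \approx -1.9737 \cdot 10^{-6}$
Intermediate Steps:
$\frac{1}{-635984 + \left(-291 - 181\right) \left(-274\right)} = \frac{1}{-635984 - -129328} = \frac{1}{-635984 + 129328} = \frac{1}{-506656} = - \frac{1}{506656}$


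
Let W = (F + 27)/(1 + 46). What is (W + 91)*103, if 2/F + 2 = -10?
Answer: 2659769/282 ≈ 9431.8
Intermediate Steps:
F = -⅙ (F = 2/(-2 - 10) = 2/(-12) = 2*(-1/12) = -⅙ ≈ -0.16667)
W = 161/282 (W = (-⅙ + 27)/(1 + 46) = (161/6)/47 = (161/6)*(1/47) = 161/282 ≈ 0.57092)
(W + 91)*103 = (161/282 + 91)*103 = (25823/282)*103 = 2659769/282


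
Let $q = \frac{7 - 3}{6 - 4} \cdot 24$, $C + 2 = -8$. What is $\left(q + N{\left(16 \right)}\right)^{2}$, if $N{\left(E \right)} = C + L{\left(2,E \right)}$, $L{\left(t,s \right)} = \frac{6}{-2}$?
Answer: $1225$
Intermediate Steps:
$L{\left(t,s \right)} = -3$ ($L{\left(t,s \right)} = 6 \left(- \frac{1}{2}\right) = -3$)
$C = -10$ ($C = -2 - 8 = -10$)
$q = 48$ ($q = \frac{4}{2} \cdot 24 = 4 \cdot \frac{1}{2} \cdot 24 = 2 \cdot 24 = 48$)
$N{\left(E \right)} = -13$ ($N{\left(E \right)} = -10 - 3 = -13$)
$\left(q + N{\left(16 \right)}\right)^{2} = \left(48 - 13\right)^{2} = 35^{2} = 1225$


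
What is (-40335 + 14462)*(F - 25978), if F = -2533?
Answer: 737665103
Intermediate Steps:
(-40335 + 14462)*(F - 25978) = (-40335 + 14462)*(-2533 - 25978) = -25873*(-28511) = 737665103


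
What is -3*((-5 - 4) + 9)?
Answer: 0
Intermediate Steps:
-3*((-5 - 4) + 9) = -3*(-9 + 9) = -3*0 = 0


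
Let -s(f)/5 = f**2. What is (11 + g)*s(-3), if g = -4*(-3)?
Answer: -1035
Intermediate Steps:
s(f) = -5*f**2
g = 12
(11 + g)*s(-3) = (11 + 12)*(-5*(-3)**2) = 23*(-5*9) = 23*(-45) = -1035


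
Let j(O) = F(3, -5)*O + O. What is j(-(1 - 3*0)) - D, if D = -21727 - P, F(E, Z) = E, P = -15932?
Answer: 5791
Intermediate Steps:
D = -5795 (D = -21727 - 1*(-15932) = -21727 + 15932 = -5795)
j(O) = 4*O (j(O) = 3*O + O = 4*O)
j(-(1 - 3*0)) - D = 4*(-(1 - 3*0)) - 1*(-5795) = 4*(-(1 + 0)) + 5795 = 4*(-1*1) + 5795 = 4*(-1) + 5795 = -4 + 5795 = 5791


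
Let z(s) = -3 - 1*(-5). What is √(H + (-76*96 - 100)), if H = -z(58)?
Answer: 3*I*√822 ≈ 86.012*I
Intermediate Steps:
z(s) = 2 (z(s) = -3 + 5 = 2)
H = -2 (H = -1*2 = -2)
√(H + (-76*96 - 100)) = √(-2 + (-76*96 - 100)) = √(-2 + (-7296 - 100)) = √(-2 - 7396) = √(-7398) = 3*I*√822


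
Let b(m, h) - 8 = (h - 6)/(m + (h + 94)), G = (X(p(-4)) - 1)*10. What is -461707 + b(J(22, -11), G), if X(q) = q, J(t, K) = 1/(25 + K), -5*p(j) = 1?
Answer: -176830801/383 ≈ -4.6170e+5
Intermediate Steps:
p(j) = -1/5 (p(j) = -1/5*1 = -1/5)
G = -12 (G = (-1/5 - 1)*10 = -6/5*10 = -12)
b(m, h) = 8 + (-6 + h)/(94 + h + m) (b(m, h) = 8 + (h - 6)/(m + (h + 94)) = 8 + (-6 + h)/(m + (94 + h)) = 8 + (-6 + h)/(94 + h + m))
-461707 + b(J(22, -11), G) = -461707 + (746 + 8/(25 - 11) + 9*(-12))/(94 - 12 + 1/(25 - 11)) = -461707 + (746 + 8/14 - 108)/(94 - 12 + 1/14) = -461707 + (746 + 8*(1/14) - 108)/(94 - 12 + 1/14) = -461707 + (746 + 4/7 - 108)/(1149/14) = -461707 + (14/1149)*(4470/7) = -461707 + 2980/383 = -176830801/383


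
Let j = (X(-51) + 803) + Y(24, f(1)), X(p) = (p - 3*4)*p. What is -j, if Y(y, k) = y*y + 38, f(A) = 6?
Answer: -4630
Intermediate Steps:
X(p) = p*(-12 + p) (X(p) = (p - 12)*p = (-12 + p)*p = p*(-12 + p))
Y(y, k) = 38 + y² (Y(y, k) = y² + 38 = 38 + y²)
j = 4630 (j = (-51*(-12 - 51) + 803) + (38 + 24²) = (-51*(-63) + 803) + (38 + 576) = (3213 + 803) + 614 = 4016 + 614 = 4630)
-j = -1*4630 = -4630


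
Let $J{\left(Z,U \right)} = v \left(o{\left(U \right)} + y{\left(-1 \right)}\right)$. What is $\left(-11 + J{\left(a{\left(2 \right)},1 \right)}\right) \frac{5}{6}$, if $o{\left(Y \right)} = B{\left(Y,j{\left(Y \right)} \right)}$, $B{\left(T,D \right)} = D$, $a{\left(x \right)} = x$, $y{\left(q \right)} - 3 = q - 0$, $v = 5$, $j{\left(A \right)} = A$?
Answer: $\frac{10}{3} \approx 3.3333$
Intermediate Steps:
$y{\left(q \right)} = 3 + q$ ($y{\left(q \right)} = 3 + \left(q - 0\right) = 3 + \left(q + 0\right) = 3 + q$)
$o{\left(Y \right)} = Y$
$J{\left(Z,U \right)} = 10 + 5 U$ ($J{\left(Z,U \right)} = 5 \left(U + \left(3 - 1\right)\right) = 5 \left(U + 2\right) = 5 \left(2 + U\right) = 10 + 5 U$)
$\left(-11 + J{\left(a{\left(2 \right)},1 \right)}\right) \frac{5}{6} = \left(-11 + \left(10 + 5 \cdot 1\right)\right) \frac{5}{6} = \left(-11 + \left(10 + 5\right)\right) 5 \cdot \frac{1}{6} = \left(-11 + 15\right) \frac{5}{6} = 4 \cdot \frac{5}{6} = \frac{10}{3}$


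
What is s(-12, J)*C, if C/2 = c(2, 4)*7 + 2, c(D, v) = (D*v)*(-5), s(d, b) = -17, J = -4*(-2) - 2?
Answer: 9452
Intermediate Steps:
J = 6 (J = 8 - 2 = 6)
c(D, v) = -5*D*v
C = -556 (C = 2*(-5*2*4*7 + 2) = 2*(-40*7 + 2) = 2*(-280 + 2) = 2*(-278) = -556)
s(-12, J)*C = -17*(-556) = 9452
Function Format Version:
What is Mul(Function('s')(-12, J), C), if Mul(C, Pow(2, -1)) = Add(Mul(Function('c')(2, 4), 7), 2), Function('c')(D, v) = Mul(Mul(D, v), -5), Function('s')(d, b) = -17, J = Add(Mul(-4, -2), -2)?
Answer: 9452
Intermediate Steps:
J = 6 (J = Add(8, -2) = 6)
Function('c')(D, v) = Mul(-5, D, v)
C = -556 (C = Mul(2, Add(Mul(Mul(-5, 2, 4), 7), 2)) = Mul(2, Add(Mul(-40, 7), 2)) = Mul(2, Add(-280, 2)) = Mul(2, -278) = -556)
Mul(Function('s')(-12, J), C) = Mul(-17, -556) = 9452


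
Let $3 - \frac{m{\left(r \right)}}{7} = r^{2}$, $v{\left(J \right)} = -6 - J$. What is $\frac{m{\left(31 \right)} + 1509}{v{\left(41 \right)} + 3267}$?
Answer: $- \frac{5197}{3220} \approx -1.614$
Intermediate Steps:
$m{\left(r \right)} = 21 - 7 r^{2}$
$\frac{m{\left(31 \right)} + 1509}{v{\left(41 \right)} + 3267} = \frac{\left(21 - 7 \cdot 31^{2}\right) + 1509}{\left(-6 - 41\right) + 3267} = \frac{\left(21 - 6727\right) + 1509}{\left(-6 - 41\right) + 3267} = \frac{\left(21 - 6727\right) + 1509}{-47 + 3267} = \frac{-6706 + 1509}{3220} = \left(-5197\right) \frac{1}{3220} = - \frac{5197}{3220}$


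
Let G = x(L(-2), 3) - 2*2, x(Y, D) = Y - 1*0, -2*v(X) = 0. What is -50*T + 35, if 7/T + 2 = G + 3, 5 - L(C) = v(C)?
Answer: -140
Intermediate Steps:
v(X) = 0 (v(X) = -1/2*0 = 0)
L(C) = 5 (L(C) = 5 - 1*0 = 5 + 0 = 5)
x(Y, D) = Y (x(Y, D) = Y + 0 = Y)
G = 1 (G = 5 - 2*2 = 5 - 4 = 1)
T = 7/2 (T = 7/(-2 + (1 + 3)) = 7/(-2 + 4) = 7/2 ≈ 3.5000)
-50*T + 35 = -50*7/2 + 35 = -175 + 35 = -140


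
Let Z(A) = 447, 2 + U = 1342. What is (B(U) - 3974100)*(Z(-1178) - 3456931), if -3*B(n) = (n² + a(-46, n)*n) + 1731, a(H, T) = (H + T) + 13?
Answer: 53475301985324/3 ≈ 1.7825e+13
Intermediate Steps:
U = 1340 (U = -2 + 1342 = 1340)
a(H, T) = 13 + H + T
B(n) = -577 - n²/3 - n*(-33 + n)/3 (B(n) = -((n² + (13 - 46 + n)*n) + 1731)/3 = -((n² + (-33 + n)*n) + 1731)/3 = -((n² + n*(-33 + n)) + 1731)/3 = -(1731 + n² + n*(-33 + n))/3 = -577 - n²/3 - n*(-33 + n)/3)
(B(U) - 3974100)*(Z(-1178) - 3456931) = ((-577 + 11*1340 - ⅔*1340²) - 3974100)*(447 - 3456931) = ((-577 + 14740 - ⅔*1795600) - 3974100)*(-3456484) = ((-577 + 14740 - 3591200/3) - 3974100)*(-3456484) = (-3548711/3 - 3974100)*(-3456484) = -15471011/3*(-3456484) = 53475301985324/3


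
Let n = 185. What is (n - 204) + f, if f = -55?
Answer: -74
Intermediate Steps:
(n - 204) + f = (185 - 204) - 55 = -19 - 55 = -74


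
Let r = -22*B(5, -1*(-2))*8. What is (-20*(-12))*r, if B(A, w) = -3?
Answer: 126720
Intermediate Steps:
r = 528 (r = -22*(-3)*8 = 66*8 = 528)
(-20*(-12))*r = -20*(-12)*528 = 240*528 = 126720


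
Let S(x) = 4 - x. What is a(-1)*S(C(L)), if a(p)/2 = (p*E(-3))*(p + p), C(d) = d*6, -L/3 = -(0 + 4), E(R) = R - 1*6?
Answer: 2448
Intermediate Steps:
E(R) = -6 + R (E(R) = R - 6 = -6 + R)
L = 12 (L = -(-3)*(0 + 4) = -(-3)*4 = -3*(-4) = 12)
C(d) = 6*d
a(p) = -36*p² (a(p) = 2*((p*(-6 - 3))*(p + p)) = 2*((p*(-9))*(2*p)) = 2*((-9*p)*(2*p)) = 2*(-18*p²) = -36*p²)
a(-1)*S(C(L)) = (-36*(-1)²)*(4 - 6*12) = (-36*1)*(4 - 1*72) = -36*(4 - 72) = -36*(-68) = 2448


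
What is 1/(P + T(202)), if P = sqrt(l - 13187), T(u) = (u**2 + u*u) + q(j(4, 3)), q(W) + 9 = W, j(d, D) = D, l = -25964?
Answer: 81602/6658925555 - 7*I*sqrt(799)/6658925555 ≈ 1.2255e-5 - 2.9714e-8*I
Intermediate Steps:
q(W) = -9 + W
T(u) = -6 + 2*u**2 (T(u) = (u**2 + u*u) + (-9 + 3) = (u**2 + u**2) - 6 = 2*u**2 - 6 = -6 + 2*u**2)
P = 7*I*sqrt(799) (P = sqrt(-25964 - 13187) = sqrt(-39151) = 7*I*sqrt(799) ≈ 197.87*I)
1/(P + T(202)) = 1/(7*I*sqrt(799) + (-6 + 2*202**2)) = 1/(7*I*sqrt(799) + (-6 + 2*40804)) = 1/(7*I*sqrt(799) + (-6 + 81608)) = 1/(7*I*sqrt(799) + 81602) = 1/(81602 + 7*I*sqrt(799))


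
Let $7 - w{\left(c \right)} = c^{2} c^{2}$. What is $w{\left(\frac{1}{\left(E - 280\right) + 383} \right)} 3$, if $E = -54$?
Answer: $\frac{121060818}{5764801} \approx 21.0$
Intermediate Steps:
$w{\left(c \right)} = 7 - c^{4}$ ($w{\left(c \right)} = 7 - c^{2} c^{2} = 7 - c^{4}$)
$w{\left(\frac{1}{\left(E - 280\right) + 383} \right)} 3 = \left(7 - \left(\frac{1}{\left(-54 - 280\right) + 383}\right)^{4}\right) 3 = \left(7 - \left(\frac{1}{-334 + 383}\right)^{4}\right) 3 = \left(7 - \left(\frac{1}{49}\right)^{4}\right) 3 = \left(7 - \frac{1}{5764801}\right) 3 = \frac{40353606}{5764801} \cdot 3 = \frac{121060818}{5764801}$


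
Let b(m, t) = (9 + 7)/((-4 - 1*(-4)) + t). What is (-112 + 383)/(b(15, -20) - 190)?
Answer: -1355/954 ≈ -1.4203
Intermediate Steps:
b(m, t) = 16/t (b(m, t) = 16/((-4 + 4) + t) = 16/(0 + t) = 16/t)
(-112 + 383)/(b(15, -20) - 190) = (-112 + 383)/(16/(-20) - 190) = 271/(16*(-1/20) - 190) = 271/(-4/5 - 190) = 271/(-954/5) = 271*(-5/954) = -1355/954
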